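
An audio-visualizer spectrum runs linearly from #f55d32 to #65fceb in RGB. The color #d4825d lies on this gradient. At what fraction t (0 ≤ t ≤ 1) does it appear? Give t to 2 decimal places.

Invert the lerp on the B channel (largest span, 185): t = (93 − 50) / (235 − 50) = 43/185 = 0.23243.
Check on R: (212 − 245)/(101 − 245) = 0.2292 ✓

0.23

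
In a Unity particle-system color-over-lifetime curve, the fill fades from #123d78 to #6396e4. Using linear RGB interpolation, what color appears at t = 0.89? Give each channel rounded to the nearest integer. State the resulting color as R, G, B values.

#123d78 → (18, 61, 120); #6396e4 → (99, 150, 228).
R = 18 + 0.89 × (99 − 18) = 18 + 0.89 × 81 = 90.09 → 90
G = 61 + 0.89 × (150 − 61) = 61 + 0.89 × 89 = 140.21 → 140
B = 120 + 0.89 × (228 − 120) = 120 + 0.89 × 108 = 216.12 → 216
So the blended color is (90, 140, 216), about #5a8cd8.

(90, 140, 216)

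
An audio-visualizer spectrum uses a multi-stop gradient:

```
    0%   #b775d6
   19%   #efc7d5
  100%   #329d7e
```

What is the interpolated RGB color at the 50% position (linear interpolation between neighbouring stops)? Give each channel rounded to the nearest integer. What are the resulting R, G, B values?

(167, 183, 180)

50% lies between the 19% and 100% stops, so the local fraction is t = (50 − 19)/(100 − 19) = 31/81 ≈ 0.3827.
#efc7d5 → (239, 199, 213); #329d7e → (50, 157, 126).
R = 239 + 0.3827 × (50 − 239) = 166.67 → 167
G = 199 + 0.3827 × (157 − 199) = 182.927 → 183
B = 213 + 0.3827 × (126 − 213) = 179.705 → 180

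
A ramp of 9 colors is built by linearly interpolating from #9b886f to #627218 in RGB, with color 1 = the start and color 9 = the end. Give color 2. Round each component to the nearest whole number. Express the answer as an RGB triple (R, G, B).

(148, 133, 100)

With 9 swatches and endpoints inclusive, swatch 2 sits at t = (2 − 1)/(9 − 1) = 1/8 ≈ 0.125.
#9b886f → (155, 136, 111); #627218 → (98, 114, 24).
R = 155 + 0.125 × (98 − 155) = 147.875 → 148
G = 136 + 0.125 × (114 − 136) = 133.25 → 133
B = 111 + 0.125 × (24 − 111) = 100.125 → 100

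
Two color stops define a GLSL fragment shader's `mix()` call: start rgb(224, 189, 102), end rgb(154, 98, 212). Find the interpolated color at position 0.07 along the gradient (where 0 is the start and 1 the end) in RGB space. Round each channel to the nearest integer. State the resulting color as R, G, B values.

(219, 183, 110)

R = 224 + 0.07 × (154 − 224) = 224 + 0.07 × -70 = 219.1 → 219
G = 189 + 0.07 × (98 − 189) = 189 + 0.07 × -91 = 182.63 → 183
B = 102 + 0.07 × (212 − 102) = 102 + 0.07 × 110 = 109.7 → 110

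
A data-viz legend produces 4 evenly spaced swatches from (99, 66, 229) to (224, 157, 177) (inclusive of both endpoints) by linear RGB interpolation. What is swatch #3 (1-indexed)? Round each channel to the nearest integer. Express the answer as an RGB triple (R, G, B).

With 4 swatches and endpoints inclusive, swatch 3 sits at t = (3 − 1)/(4 − 1) = 2/3 ≈ 0.6667.
R = 99 + 0.6667 × (224 − 99) = 182.337 → 182
G = 66 + 0.6667 × (157 − 66) = 126.67 → 127
B = 229 + 0.6667 × (177 − 229) = 194.332 → 194

(182, 127, 194)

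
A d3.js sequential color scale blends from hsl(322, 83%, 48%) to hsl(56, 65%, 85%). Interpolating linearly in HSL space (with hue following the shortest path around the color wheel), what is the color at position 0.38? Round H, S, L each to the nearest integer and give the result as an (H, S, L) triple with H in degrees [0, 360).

(358, 76, 62)

Hue: 56 − 322 = -266°, but |-266| > 180 so the shorter arc goes the other way: Δh = -266 + 360 = 94°.
H = 322 + 0.38 × (94) = 357.72 → 358°
S = 83 + 0.38 × (65 − 83) = 76.16 → 76%
L = 48 + 0.38 × (85 − 48) = 62.06 → 62%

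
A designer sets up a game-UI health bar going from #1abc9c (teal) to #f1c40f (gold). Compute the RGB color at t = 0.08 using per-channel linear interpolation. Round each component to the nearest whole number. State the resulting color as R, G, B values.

(43, 189, 145)

#1abc9c → (26, 188, 156); #f1c40f → (241, 196, 15).
R = 26 + 0.08 × (241 − 26) = 26 + 0.08 × 215 = 43.2 → 43
G = 188 + 0.08 × (196 − 188) = 188 + 0.08 × 8 = 188.64 → 189
B = 156 + 0.08 × (15 − 156) = 156 + 0.08 × -141 = 144.72 → 145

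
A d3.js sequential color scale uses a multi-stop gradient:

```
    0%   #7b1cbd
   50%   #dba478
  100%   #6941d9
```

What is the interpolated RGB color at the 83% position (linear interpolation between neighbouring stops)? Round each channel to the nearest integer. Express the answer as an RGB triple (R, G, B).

83% lies between the 50% and 100% stops, so the local fraction is t = (83 − 50)/(100 − 50) = 33/50 ≈ 0.66.
#dba478 → (219, 164, 120); #6941d9 → (105, 65, 217).
R = 219 + 0.66 × (105 − 219) = 143.76 → 144
G = 164 + 0.66 × (65 − 164) = 98.66 → 99
B = 120 + 0.66 × (217 − 120) = 184.02 → 184

(144, 99, 184)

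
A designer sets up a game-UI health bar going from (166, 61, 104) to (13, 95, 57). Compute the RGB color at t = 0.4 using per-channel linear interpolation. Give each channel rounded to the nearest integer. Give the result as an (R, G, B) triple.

(105, 75, 85)

R = 166 + 0.4 × (13 − 166) = 166 + 0.4 × -153 = 104.8 → 105
G = 61 + 0.4 × (95 − 61) = 61 + 0.4 × 34 = 74.6 → 75
B = 104 + 0.4 × (57 − 104) = 104 + 0.4 × -47 = 85.2 → 85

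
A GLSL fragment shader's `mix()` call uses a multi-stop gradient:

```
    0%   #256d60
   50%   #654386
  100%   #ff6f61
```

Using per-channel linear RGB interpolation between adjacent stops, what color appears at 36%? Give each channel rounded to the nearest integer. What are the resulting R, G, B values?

36% lies between the 0% and 50% stops, so the local fraction is t = (36 − 0)/(50 − 0) = 36/50 ≈ 0.72.
#256d60 → (37, 109, 96); #654386 → (101, 67, 134).
R = 37 + 0.72 × (101 − 37) = 83.08 → 83
G = 109 + 0.72 × (67 − 109) = 78.76 → 79
B = 96 + 0.72 × (134 − 96) = 123.36 → 123

(83, 79, 123)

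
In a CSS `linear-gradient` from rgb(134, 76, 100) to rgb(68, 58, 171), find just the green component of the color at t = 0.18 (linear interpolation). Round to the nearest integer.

73

G = 76 + 0.18 × (58 − 76) = 72.76 → 73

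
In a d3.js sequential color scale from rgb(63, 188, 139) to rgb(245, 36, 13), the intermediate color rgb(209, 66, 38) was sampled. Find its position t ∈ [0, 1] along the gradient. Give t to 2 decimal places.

Invert the lerp on the R channel (largest span, 182): t = (209 − 63) / (245 − 63) = 146/182 = 0.8022.
Check on G: (66 − 188)/(36 − 188) = 0.8026 ✓

0.80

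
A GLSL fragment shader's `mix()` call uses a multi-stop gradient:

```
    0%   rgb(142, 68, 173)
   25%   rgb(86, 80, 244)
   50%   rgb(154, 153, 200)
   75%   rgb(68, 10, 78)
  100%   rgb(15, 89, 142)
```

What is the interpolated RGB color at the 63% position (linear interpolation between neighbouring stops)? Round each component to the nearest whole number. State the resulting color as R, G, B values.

(109, 79, 137)

63% lies between the 50% and 75% stops, so the local fraction is t = (63 − 50)/(75 − 50) = 13/25 ≈ 0.52.
R = 154 + 0.52 × (68 − 154) = 109.28 → 109
G = 153 + 0.52 × (10 − 153) = 78.64 → 79
B = 200 + 0.52 × (78 − 200) = 136.56 → 137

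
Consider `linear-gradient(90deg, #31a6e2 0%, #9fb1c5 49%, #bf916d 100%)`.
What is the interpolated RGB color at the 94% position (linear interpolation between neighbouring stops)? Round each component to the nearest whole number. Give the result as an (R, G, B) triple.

(187, 149, 119)

94% lies between the 49% and 100% stops, so the local fraction is t = (94 − 49)/(100 − 49) = 45/51 ≈ 0.8824.
#9fb1c5 → (159, 177, 197); #bf916d → (191, 145, 109).
R = 159 + 0.8824 × (191 − 159) = 187.237 → 187
G = 177 + 0.8824 × (145 − 177) = 148.763 → 149
B = 197 + 0.8824 × (109 − 197) = 119.349 → 119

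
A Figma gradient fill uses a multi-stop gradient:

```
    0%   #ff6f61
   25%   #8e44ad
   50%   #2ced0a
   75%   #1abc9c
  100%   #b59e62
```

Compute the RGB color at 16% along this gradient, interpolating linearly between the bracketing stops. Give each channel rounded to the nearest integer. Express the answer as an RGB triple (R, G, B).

16% lies between the 0% and 25% stops, so the local fraction is t = (16 − 0)/(25 − 0) = 16/25 ≈ 0.64.
#ff6f61 → (255, 111, 97); #8e44ad → (142, 68, 173).
R = 255 + 0.64 × (142 − 255) = 182.68 → 183
G = 111 + 0.64 × (68 − 111) = 83.48 → 83
B = 97 + 0.64 × (173 − 97) = 145.64 → 146

(183, 83, 146)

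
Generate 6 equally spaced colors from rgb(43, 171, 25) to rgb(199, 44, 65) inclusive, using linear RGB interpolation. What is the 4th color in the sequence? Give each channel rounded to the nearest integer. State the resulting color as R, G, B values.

With 6 swatches and endpoints inclusive, swatch 4 sits at t = (4 − 1)/(6 − 1) = 3/5 ≈ 0.6.
R = 43 + 0.6 × (199 − 43) = 136.6 → 137
G = 171 + 0.6 × (44 − 171) = 94.8 → 95
B = 25 + 0.6 × (65 − 25) = 49 → 49

(137, 95, 49)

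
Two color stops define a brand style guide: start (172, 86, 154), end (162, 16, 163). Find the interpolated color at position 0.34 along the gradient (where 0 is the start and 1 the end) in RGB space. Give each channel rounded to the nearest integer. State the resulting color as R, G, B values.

R = 172 + 0.34 × (162 − 172) = 172 + 0.34 × -10 = 168.6 → 169
G = 86 + 0.34 × (16 − 86) = 86 + 0.34 × -70 = 62.2 → 62
B = 154 + 0.34 × (163 − 154) = 154 + 0.34 × 9 = 157.06 → 157

(169, 62, 157)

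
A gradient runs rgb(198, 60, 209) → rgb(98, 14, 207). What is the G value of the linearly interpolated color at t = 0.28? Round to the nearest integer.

G = 60 + 0.28 × (14 − 60) = 47.12 → 47

47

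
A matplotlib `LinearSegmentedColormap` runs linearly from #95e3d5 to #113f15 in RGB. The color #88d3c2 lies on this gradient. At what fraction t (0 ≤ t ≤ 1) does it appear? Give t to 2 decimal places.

Invert the lerp on the B channel (largest span, 192): t = (194 − 213) / (21 − 213) = -19/-192 = 0.098958.
Check on R: (136 − 149)/(17 − 149) = 0.09848 ✓

0.10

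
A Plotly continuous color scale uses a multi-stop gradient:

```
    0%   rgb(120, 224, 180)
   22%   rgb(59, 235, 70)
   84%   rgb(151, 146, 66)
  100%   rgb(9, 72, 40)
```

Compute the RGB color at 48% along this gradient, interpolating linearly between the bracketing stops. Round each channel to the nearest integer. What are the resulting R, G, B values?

(98, 198, 68)

48% lies between the 22% and 84% stops, so the local fraction is t = (48 − 22)/(84 − 22) = 26/62 ≈ 0.4194.
R = 59 + 0.4194 × (151 − 59) = 97.585 → 98
G = 235 + 0.4194 × (146 − 235) = 197.673 → 198
B = 70 + 0.4194 × (66 − 70) = 68.322 → 68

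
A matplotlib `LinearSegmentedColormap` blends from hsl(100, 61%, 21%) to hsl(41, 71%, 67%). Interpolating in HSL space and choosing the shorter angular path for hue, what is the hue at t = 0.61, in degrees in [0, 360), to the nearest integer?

64

Hue arc: Δh = 41 − 100 = -59° (|Δh| ≤ 180, already the shorter path).
H = 100 + 0.61 × (-59) = 64.01 → 64°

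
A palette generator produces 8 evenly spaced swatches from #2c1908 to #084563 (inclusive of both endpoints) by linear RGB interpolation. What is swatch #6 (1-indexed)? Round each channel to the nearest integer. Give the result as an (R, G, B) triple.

(18, 56, 73)

With 8 swatches and endpoints inclusive, swatch 6 sits at t = (6 − 1)/(8 − 1) = 5/7 ≈ 0.7143.
#2c1908 → (44, 25, 8); #084563 → (8, 69, 99).
R = 44 + 0.7143 × (8 − 44) = 18.285 → 18
G = 25 + 0.7143 × (69 − 25) = 56.429 → 56
B = 8 + 0.7143 × (99 − 8) = 73.001 → 73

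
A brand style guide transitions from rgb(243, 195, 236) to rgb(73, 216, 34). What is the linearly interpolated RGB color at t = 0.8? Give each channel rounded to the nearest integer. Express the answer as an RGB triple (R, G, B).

(107, 212, 74)

R = 243 + 0.8 × (73 − 243) = 243 + 0.8 × -170 = 107 → 107
G = 195 + 0.8 × (216 − 195) = 195 + 0.8 × 21 = 211.8 → 212
B = 236 + 0.8 × (34 − 236) = 236 + 0.8 × -202 = 74.4 → 74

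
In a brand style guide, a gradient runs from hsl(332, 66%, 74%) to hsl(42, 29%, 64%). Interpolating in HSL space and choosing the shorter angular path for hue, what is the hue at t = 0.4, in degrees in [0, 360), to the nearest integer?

0

Hue: 42 − 332 = -290°, but |-290| > 180 so the shorter arc goes the other way: Δh = -290 + 360 = 70°.
H = 332 + 0.4 × (70) = 360 → 360 → 360 mod 360 = 0°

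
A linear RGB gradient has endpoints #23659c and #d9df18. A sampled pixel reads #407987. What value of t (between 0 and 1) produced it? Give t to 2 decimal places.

Invert the lerp on the R channel (largest span, 182): t = (64 − 35) / (217 − 35) = 29/182 = 0.15934.
Check on G: (121 − 101)/(223 − 101) = 0.1639 ✓

0.16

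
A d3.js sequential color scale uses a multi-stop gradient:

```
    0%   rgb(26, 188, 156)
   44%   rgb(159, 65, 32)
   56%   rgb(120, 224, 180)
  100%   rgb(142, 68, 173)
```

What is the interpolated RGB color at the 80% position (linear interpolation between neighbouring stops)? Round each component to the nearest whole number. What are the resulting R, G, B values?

(132, 139, 176)

80% lies between the 56% and 100% stops, so the local fraction is t = (80 − 56)/(100 − 56) = 24/44 ≈ 0.5455.
R = 120 + 0.5455 × (142 − 120) = 132.001 → 132
G = 224 + 0.5455 × (68 − 224) = 138.902 → 139
B = 180 + 0.5455 × (173 − 180) = 176.181 → 176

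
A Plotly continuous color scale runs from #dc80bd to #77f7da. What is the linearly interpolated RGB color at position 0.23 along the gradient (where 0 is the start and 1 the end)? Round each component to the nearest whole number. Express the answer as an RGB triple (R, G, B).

#dc80bd → (220, 128, 189); #77f7da → (119, 247, 218).
R = 220 + 0.23 × (119 − 220) = 220 + 0.23 × -101 = 196.77 → 197
G = 128 + 0.23 × (247 − 128) = 128 + 0.23 × 119 = 155.37 → 155
B = 189 + 0.23 × (218 − 189) = 189 + 0.23 × 29 = 195.67 → 196

(197, 155, 196)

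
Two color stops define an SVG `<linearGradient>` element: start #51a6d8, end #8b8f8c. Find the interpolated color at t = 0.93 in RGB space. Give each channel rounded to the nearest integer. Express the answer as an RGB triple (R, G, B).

(135, 145, 145)

#51a6d8 → (81, 166, 216); #8b8f8c → (139, 143, 140).
R = 81 + 0.93 × (139 − 81) = 81 + 0.93 × 58 = 134.94 → 135
G = 166 + 0.93 × (143 − 166) = 166 + 0.93 × -23 = 144.61 → 145
B = 216 + 0.93 × (140 − 216) = 216 + 0.93 × -76 = 145.32 → 145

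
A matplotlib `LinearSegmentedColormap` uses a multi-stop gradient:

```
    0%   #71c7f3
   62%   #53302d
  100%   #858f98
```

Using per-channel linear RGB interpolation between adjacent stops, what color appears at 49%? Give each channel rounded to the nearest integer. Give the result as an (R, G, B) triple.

49% lies between the 0% and 62% stops, so the local fraction is t = (49 − 0)/(62 − 0) = 49/62 ≈ 0.7903.
#71c7f3 → (113, 199, 243); #53302d → (83, 48, 45).
R = 113 + 0.7903 × (83 − 113) = 89.291 → 89
G = 199 + 0.7903 × (48 − 199) = 79.665 → 80
B = 243 + 0.7903 × (45 − 243) = 86.521 → 87

(89, 80, 87)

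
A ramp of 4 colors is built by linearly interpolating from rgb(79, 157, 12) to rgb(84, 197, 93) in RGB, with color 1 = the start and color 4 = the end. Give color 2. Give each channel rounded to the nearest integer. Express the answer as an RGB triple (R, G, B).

(81, 170, 39)

With 4 swatches and endpoints inclusive, swatch 2 sits at t = (2 − 1)/(4 − 1) = 1/3 ≈ 0.3333.
R = 79 + 0.3333 × (84 − 79) = 80.666 → 81
G = 157 + 0.3333 × (197 − 157) = 170.332 → 170
B = 12 + 0.3333 × (93 − 12) = 38.997 → 39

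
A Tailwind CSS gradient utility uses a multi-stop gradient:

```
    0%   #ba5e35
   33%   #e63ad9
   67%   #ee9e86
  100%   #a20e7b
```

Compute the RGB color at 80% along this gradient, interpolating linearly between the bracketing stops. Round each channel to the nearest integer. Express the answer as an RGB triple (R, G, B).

80% lies between the 67% and 100% stops, so the local fraction is t = (80 − 67)/(100 − 67) = 13/33 ≈ 0.3939.
#ee9e86 → (238, 158, 134); #a20e7b → (162, 14, 123).
R = 238 + 0.3939 × (162 − 238) = 208.064 → 208
G = 158 + 0.3939 × (14 − 158) = 101.278 → 101
B = 134 + 0.3939 × (123 − 134) = 129.667 → 130

(208, 101, 130)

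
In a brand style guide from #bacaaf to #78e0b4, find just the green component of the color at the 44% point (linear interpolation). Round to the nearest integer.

212

G₁ = 202 (from #bacaaf), G₂ = 224 (from #78e0b4).
G = 202 + 0.44 × (224 − 202) = 211.68 → 212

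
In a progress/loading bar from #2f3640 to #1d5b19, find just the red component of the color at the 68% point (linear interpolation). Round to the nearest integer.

35

R₁ = 47 (from #2f3640), R₂ = 29 (from #1d5b19).
R = 47 + 0.68 × (29 − 47) = 34.76 → 35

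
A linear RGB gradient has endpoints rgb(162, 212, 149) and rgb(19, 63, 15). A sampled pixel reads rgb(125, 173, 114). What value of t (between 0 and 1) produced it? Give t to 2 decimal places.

Invert the lerp on the G channel (largest span, 149): t = (173 − 212) / (63 − 212) = -39/-149 = 0.26174.
Check on R: (125 − 162)/(19 − 162) = 0.2587 ✓

0.26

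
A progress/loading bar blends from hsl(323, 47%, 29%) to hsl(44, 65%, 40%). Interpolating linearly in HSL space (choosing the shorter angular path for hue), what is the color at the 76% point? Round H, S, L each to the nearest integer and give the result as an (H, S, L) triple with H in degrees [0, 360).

(25, 61, 37)

Hue: 44 − 323 = -279°, but |-279| > 180 so the shorter arc goes the other way: Δh = -279 + 360 = 81°.
H = 323 + 0.76 × (81) = 384.56 → 385 → 385 mod 360 = 25°
S = 47 + 0.76 × (65 − 47) = 60.68 → 61%
L = 29 + 0.76 × (40 − 29) = 37.36 → 37%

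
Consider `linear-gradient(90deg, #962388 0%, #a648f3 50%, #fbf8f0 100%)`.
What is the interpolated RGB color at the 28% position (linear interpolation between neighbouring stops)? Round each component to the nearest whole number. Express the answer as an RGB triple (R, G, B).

28% lies between the 0% and 50% stops, so the local fraction is t = (28 − 0)/(50 − 0) = 28/50 ≈ 0.56.
#962388 → (150, 35, 136); #a648f3 → (166, 72, 243).
R = 150 + 0.56 × (166 − 150) = 158.96 → 159
G = 35 + 0.56 × (72 − 35) = 55.72 → 56
B = 136 + 0.56 × (243 − 136) = 195.92 → 196

(159, 56, 196)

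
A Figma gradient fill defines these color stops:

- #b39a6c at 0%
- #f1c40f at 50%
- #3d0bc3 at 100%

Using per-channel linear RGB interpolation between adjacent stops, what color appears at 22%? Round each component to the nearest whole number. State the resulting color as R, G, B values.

(206, 172, 67)

22% lies between the 0% and 50% stops, so the local fraction is t = (22 − 0)/(50 − 0) = 22/50 ≈ 0.44.
#b39a6c → (179, 154, 108); #f1c40f → (241, 196, 15).
R = 179 + 0.44 × (241 − 179) = 206.28 → 206
G = 154 + 0.44 × (196 − 154) = 172.48 → 172
B = 108 + 0.44 × (15 − 108) = 67.08 → 67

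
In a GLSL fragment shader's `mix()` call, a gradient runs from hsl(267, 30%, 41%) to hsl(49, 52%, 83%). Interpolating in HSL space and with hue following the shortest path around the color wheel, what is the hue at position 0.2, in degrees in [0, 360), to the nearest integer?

295

Hue: 49 − 267 = -218°, but |-218| > 180 so the shorter arc goes the other way: Δh = -218 + 360 = 142°.
H = 267 + 0.2 × (142) = 295.4 → 295°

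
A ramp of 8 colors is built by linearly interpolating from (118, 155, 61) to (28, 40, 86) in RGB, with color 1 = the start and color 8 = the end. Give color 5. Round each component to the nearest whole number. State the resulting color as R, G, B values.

With 8 swatches and endpoints inclusive, swatch 5 sits at t = (5 − 1)/(8 − 1) = 4/7 ≈ 0.5714.
R = 118 + 0.5714 × (28 − 118) = 66.574 → 67
G = 155 + 0.5714 × (40 − 155) = 89.289 → 89
B = 61 + 0.5714 × (86 − 61) = 75.285 → 75

(67, 89, 75)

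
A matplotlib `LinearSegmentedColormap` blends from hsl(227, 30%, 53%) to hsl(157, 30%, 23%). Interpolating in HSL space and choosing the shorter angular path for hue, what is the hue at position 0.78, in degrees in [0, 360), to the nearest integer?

Hue arc: Δh = 157 − 227 = -70° (|Δh| ≤ 180, already the shorter path).
H = 227 + 0.78 × (-70) = 172.4 → 172°

172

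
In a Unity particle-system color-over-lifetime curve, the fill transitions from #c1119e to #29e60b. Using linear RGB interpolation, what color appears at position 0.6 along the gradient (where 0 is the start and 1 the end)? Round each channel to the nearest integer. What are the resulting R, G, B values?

(102, 145, 70)

#c1119e → (193, 17, 158); #29e60b → (41, 230, 11).
R = 193 + 0.6 × (41 − 193) = 193 + 0.6 × -152 = 101.8 → 102
G = 17 + 0.6 × (230 − 17) = 17 + 0.6 × 213 = 144.8 → 145
B = 158 + 0.6 × (11 − 158) = 158 + 0.6 × -147 = 69.8 → 70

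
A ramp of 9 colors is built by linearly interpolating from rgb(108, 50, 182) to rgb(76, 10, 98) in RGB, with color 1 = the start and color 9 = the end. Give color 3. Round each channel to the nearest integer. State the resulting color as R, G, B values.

(100, 40, 161)

With 9 swatches and endpoints inclusive, swatch 3 sits at t = (3 − 1)/(9 − 1) = 2/8 ≈ 0.25.
R = 108 + 0.25 × (76 − 108) = 100 → 100
G = 50 + 0.25 × (10 − 50) = 40 → 40
B = 182 + 0.25 × (98 − 182) = 161 → 161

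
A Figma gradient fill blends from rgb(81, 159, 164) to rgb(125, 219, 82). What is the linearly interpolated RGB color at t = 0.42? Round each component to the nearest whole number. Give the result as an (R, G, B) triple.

(99, 184, 130)

R = 81 + 0.42 × (125 − 81) = 81 + 0.42 × 44 = 99.48 → 99
G = 159 + 0.42 × (219 − 159) = 159 + 0.42 × 60 = 184.2 → 184
B = 164 + 0.42 × (82 − 164) = 164 + 0.42 × -82 = 129.56 → 130
So the blended color is (99, 184, 130), about #63b882.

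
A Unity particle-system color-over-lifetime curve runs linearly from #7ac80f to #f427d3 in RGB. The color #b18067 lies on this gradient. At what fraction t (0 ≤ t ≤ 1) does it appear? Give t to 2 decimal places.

Invert the lerp on the B channel (largest span, 196): t = (103 − 15) / (211 − 15) = 88/196 = 0.44898.
Check on R: (177 − 122)/(244 − 122) = 0.4508 ✓

0.45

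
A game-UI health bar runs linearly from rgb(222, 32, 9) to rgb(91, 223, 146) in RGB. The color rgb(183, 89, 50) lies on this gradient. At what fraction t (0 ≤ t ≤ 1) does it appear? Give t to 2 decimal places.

0.30

Invert the lerp on the G channel (largest span, 191): t = (89 − 32) / (223 − 32) = 57/191 = 0.29843.
Check on R: (183 − 222)/(91 − 222) = 0.2977 ✓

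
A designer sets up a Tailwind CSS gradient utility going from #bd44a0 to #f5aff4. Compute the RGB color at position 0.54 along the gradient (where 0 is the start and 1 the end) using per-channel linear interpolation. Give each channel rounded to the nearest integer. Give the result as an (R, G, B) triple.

#bd44a0 → (189, 68, 160); #f5aff4 → (245, 175, 244).
R = 189 + 0.54 × (245 − 189) = 189 + 0.54 × 56 = 219.24 → 219
G = 68 + 0.54 × (175 − 68) = 68 + 0.54 × 107 = 125.78 → 126
B = 160 + 0.54 × (244 − 160) = 160 + 0.54 × 84 = 205.36 → 205

(219, 126, 205)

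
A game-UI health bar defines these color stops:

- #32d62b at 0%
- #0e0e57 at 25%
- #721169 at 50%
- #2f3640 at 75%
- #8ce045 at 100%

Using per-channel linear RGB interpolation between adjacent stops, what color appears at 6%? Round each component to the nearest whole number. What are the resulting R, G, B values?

6% lies between the 0% and 25% stops, so the local fraction is t = (6 − 0)/(25 − 0) = 6/25 ≈ 0.24.
#32d62b → (50, 214, 43); #0e0e57 → (14, 14, 87).
R = 50 + 0.24 × (14 − 50) = 41.36 → 41
G = 214 + 0.24 × (14 − 214) = 166 → 166
B = 43 + 0.24 × (87 − 43) = 53.56 → 54

(41, 166, 54)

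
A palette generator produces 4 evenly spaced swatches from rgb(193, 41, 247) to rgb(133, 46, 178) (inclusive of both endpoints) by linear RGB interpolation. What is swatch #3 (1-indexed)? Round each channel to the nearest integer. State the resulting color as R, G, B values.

With 4 swatches and endpoints inclusive, swatch 3 sits at t = (3 − 1)/(4 − 1) = 2/3 ≈ 0.6667.
R = 193 + 0.6667 × (133 − 193) = 152.998 → 153
G = 41 + 0.6667 × (46 − 41) = 44.334 → 44
B = 247 + 0.6667 × (178 − 247) = 200.998 → 201

(153, 44, 201)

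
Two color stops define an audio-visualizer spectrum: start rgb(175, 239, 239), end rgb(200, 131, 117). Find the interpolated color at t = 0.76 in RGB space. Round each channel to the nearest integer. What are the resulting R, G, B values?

(194, 157, 146)

R = 175 + 0.76 × (200 − 175) = 175 + 0.76 × 25 = 194 → 194
G = 239 + 0.76 × (131 − 239) = 239 + 0.76 × -108 = 156.92 → 157
B = 239 + 0.76 × (117 − 239) = 239 + 0.76 × -122 = 146.28 → 146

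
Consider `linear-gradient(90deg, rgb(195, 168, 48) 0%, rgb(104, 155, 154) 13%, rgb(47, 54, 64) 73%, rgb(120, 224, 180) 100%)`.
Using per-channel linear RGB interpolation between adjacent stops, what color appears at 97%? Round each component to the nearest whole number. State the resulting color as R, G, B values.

97% lies between the 73% and 100% stops, so the local fraction is t = (97 − 73)/(100 − 73) = 24/27 ≈ 0.8889.
R = 47 + 0.8889 × (120 − 47) = 111.89 → 112
G = 54 + 0.8889 × (224 − 54) = 205.113 → 205
B = 64 + 0.8889 × (180 − 64) = 167.112 → 167

(112, 205, 167)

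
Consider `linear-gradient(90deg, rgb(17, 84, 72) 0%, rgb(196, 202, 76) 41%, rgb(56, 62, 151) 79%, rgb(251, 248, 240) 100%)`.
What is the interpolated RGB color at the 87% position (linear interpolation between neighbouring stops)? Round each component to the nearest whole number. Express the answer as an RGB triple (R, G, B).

(130, 133, 185)

87% lies between the 79% and 100% stops, so the local fraction is t = (87 − 79)/(100 − 79) = 8/21 ≈ 0.381.
R = 56 + 0.381 × (251 − 56) = 130.295 → 130
G = 62 + 0.381 × (248 − 62) = 132.866 → 133
B = 151 + 0.381 × (240 − 151) = 184.909 → 185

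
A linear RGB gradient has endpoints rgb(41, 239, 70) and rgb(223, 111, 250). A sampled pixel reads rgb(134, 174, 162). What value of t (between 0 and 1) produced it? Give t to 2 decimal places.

Invert the lerp on the R channel (largest span, 182): t = (134 − 41) / (223 − 41) = 93/182 = 0.51099.
Check on G: (174 − 239)/(111 − 239) = 0.5078 ✓

0.51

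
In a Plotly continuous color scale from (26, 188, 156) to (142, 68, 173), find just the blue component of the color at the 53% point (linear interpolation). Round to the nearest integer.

165

B = 156 + 0.53 × (173 − 156) = 165.01 → 165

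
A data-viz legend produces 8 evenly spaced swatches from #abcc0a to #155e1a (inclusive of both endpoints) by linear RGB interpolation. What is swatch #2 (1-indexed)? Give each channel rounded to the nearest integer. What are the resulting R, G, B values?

(150, 188, 12)

With 8 swatches and endpoints inclusive, swatch 2 sits at t = (2 − 1)/(8 − 1) = 1/7 ≈ 0.1429.
#abcc0a → (171, 204, 10); #155e1a → (21, 94, 26).
R = 171 + 0.1429 × (21 − 171) = 149.565 → 150
G = 204 + 0.1429 × (94 − 204) = 188.281 → 188
B = 10 + 0.1429 × (26 − 10) = 12.286 → 12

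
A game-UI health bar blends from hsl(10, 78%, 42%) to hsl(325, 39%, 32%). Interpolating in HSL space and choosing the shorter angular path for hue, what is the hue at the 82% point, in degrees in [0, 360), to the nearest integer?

Hue: 325 − 10 = 315°, but |315| > 180 so the shorter arc goes the other way: Δh = 315 − 360 = -45°.
H = 10 + 0.82 × (-45) = -26.9 → -27 → -27 mod 360 = 333°

333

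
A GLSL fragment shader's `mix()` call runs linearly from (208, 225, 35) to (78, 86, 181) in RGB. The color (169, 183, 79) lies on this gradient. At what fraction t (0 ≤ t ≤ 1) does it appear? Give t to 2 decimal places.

0.30

Invert the lerp on the B channel (largest span, 146): t = (79 − 35) / (181 − 35) = 44/146 = 0.30137.
Check on R: (169 − 208)/(78 − 208) = 0.3 ✓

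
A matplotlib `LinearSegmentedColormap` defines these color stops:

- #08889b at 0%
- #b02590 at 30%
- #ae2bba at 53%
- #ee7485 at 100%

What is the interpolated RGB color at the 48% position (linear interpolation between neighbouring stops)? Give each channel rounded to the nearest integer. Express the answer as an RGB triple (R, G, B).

48% lies between the 30% and 53% stops, so the local fraction is t = (48 − 30)/(53 − 30) = 18/23 ≈ 0.7826.
#b02590 → (176, 37, 144); #ae2bba → (174, 43, 186).
R = 176 + 0.7826 × (174 − 176) = 174.435 → 174
G = 37 + 0.7826 × (43 − 37) = 41.696 → 42
B = 144 + 0.7826 × (186 − 144) = 176.869 → 177

(174, 42, 177)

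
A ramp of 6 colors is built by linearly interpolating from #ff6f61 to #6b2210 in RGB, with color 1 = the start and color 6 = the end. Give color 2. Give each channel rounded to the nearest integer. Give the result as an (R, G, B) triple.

With 6 swatches and endpoints inclusive, swatch 2 sits at t = (2 − 1)/(6 − 1) = 1/5 ≈ 0.2.
#ff6f61 → (255, 111, 97); #6b2210 → (107, 34, 16).
R = 255 + 0.2 × (107 − 255) = 225.4 → 225
G = 111 + 0.2 × (34 − 111) = 95.6 → 96
B = 97 + 0.2 × (16 − 97) = 80.8 → 81

(225, 96, 81)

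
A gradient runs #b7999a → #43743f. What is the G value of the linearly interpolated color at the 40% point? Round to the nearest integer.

138

G₁ = 153 (from #b7999a), G₂ = 116 (from #43743f).
G = 153 + 0.4 × (116 − 153) = 138.2 → 138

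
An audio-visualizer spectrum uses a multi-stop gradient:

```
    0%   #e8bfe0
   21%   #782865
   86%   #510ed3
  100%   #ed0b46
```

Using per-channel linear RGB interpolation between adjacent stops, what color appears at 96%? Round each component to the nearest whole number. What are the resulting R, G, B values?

96% lies between the 86% and 100% stops, so the local fraction is t = (96 − 86)/(100 − 86) = 10/14 ≈ 0.7143.
#510ed3 → (81, 14, 211); #ed0b46 → (237, 11, 70).
R = 81 + 0.7143 × (237 − 81) = 192.431 → 192
G = 14 + 0.7143 × (11 − 14) = 11.857 → 12
B = 211 + 0.7143 × (70 − 211) = 110.284 → 110

(192, 12, 110)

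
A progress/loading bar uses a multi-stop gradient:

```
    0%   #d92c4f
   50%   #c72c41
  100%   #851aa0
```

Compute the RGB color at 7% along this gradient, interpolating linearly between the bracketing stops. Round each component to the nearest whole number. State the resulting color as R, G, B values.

(214, 44, 77)

7% lies between the 0% and 50% stops, so the local fraction is t = (7 − 0)/(50 − 0) = 7/50 ≈ 0.14.
#d92c4f → (217, 44, 79); #c72c41 → (199, 44, 65).
R = 217 + 0.14 × (199 − 217) = 214.48 → 214
G = 44 + 0.14 × (44 − 44) = 44 → 44
B = 79 + 0.14 × (65 − 79) = 77.04 → 77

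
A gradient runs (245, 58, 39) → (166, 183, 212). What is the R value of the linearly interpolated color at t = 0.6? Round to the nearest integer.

R = 245 + 0.6 × (166 − 245) = 197.6 → 198

198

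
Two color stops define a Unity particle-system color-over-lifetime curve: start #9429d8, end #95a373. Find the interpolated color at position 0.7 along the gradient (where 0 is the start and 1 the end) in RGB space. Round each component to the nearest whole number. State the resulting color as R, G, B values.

(149, 126, 145)

#9429d8 → (148, 41, 216); #95a373 → (149, 163, 115).
R = 148 + 0.7 × (149 − 148) = 148 + 0.7 × 1 = 148.7 → 149
G = 41 + 0.7 × (163 − 41) = 41 + 0.7 × 122 = 126.4 → 126
B = 216 + 0.7 × (115 − 216) = 216 + 0.7 × -101 = 145.3 → 145
So the blended color is (149, 126, 145), about #957e91.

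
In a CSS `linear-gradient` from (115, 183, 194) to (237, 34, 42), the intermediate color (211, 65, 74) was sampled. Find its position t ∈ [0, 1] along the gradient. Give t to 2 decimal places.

0.79

Invert the lerp on the B channel (largest span, 152): t = (74 − 194) / (42 − 194) = -120/-152 = 0.78947.
Check on R: (211 − 115)/(237 − 115) = 0.7869 ✓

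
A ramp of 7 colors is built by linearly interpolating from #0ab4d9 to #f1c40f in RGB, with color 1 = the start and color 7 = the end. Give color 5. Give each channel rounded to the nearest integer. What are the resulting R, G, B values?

(164, 191, 82)

With 7 swatches and endpoints inclusive, swatch 5 sits at t = (5 − 1)/(7 − 1) = 4/6 ≈ 0.6667.
#0ab4d9 → (10, 180, 217); #f1c40f → (241, 196, 15).
R = 10 + 0.6667 × (241 − 10) = 164.008 → 164
G = 180 + 0.6667 × (196 − 180) = 190.667 → 191
B = 217 + 0.6667 × (15 − 217) = 82.327 → 82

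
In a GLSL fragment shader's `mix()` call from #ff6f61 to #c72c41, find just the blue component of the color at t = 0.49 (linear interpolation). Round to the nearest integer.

B₁ = 97 (from #ff6f61), B₂ = 65 (from #c72c41).
B = 97 + 0.49 × (65 − 97) = 81.32 → 81

81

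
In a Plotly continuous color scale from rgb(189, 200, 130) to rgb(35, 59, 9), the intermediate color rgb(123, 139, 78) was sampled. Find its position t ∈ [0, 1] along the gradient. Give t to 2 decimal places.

Invert the lerp on the R channel (largest span, 154): t = (123 − 189) / (35 − 189) = -66/-154 = 0.42857.
Check on G: (139 − 200)/(59 − 200) = 0.4326 ✓

0.43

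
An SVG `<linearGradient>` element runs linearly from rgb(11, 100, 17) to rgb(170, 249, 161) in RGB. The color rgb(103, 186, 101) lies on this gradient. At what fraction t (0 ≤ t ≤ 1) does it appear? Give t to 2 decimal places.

Invert the lerp on the R channel (largest span, 159): t = (103 − 11) / (170 − 11) = 92/159 = 0.57862.
Check on G: (186 − 100)/(249 − 100) = 0.5772 ✓

0.58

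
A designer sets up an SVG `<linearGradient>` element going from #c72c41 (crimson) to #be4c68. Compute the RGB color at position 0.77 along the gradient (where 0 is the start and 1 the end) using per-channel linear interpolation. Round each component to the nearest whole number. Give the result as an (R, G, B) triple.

#c72c41 → (199, 44, 65); #be4c68 → (190, 76, 104).
R = 199 + 0.77 × (190 − 199) = 199 + 0.77 × -9 = 192.07 → 192
G = 44 + 0.77 × (76 − 44) = 44 + 0.77 × 32 = 68.64 → 69
B = 65 + 0.77 × (104 − 65) = 65 + 0.77 × 39 = 95.03 → 95

(192, 69, 95)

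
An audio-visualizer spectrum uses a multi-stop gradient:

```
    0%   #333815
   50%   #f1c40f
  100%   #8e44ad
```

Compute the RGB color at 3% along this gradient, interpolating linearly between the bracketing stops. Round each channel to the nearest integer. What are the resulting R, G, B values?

3% lies between the 0% and 50% stops, so the local fraction is t = (3 − 0)/(50 − 0) = 3/50 ≈ 0.06.
#333815 → (51, 56, 21); #f1c40f → (241, 196, 15).
R = 51 + 0.06 × (241 − 51) = 62.4 → 62
G = 56 + 0.06 × (196 − 56) = 64.4 → 64
B = 21 + 0.06 × (15 − 21) = 20.64 → 21

(62, 64, 21)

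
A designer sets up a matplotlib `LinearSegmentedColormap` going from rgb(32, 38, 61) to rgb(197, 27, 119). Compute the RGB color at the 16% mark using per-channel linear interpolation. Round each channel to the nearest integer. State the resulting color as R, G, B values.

(58, 36, 70)

16% corresponds to t = 0.16.
R = 32 + 0.16 × (197 − 32) = 32 + 0.16 × 165 = 58.4 → 58
G = 38 + 0.16 × (27 − 38) = 38 + 0.16 × -11 = 36.24 → 36
B = 61 + 0.16 × (119 − 61) = 61 + 0.16 × 58 = 70.28 → 70
So the blended color is (58, 36, 70), about #3a2446.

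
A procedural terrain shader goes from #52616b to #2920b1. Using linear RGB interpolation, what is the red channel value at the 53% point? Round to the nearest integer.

R₁ = 82 (from #52616b), R₂ = 41 (from #2920b1).
R = 82 + 0.53 × (41 − 82) = 60.27 → 60

60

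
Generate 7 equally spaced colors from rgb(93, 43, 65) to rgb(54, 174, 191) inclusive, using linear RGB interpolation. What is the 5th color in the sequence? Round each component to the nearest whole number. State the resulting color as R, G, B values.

With 7 swatches and endpoints inclusive, swatch 5 sits at t = (5 − 1)/(7 − 1) = 4/6 ≈ 0.6667.
R = 93 + 0.6667 × (54 − 93) = 66.999 → 67
G = 43 + 0.6667 × (174 − 43) = 130.338 → 130
B = 65 + 0.6667 × (191 − 65) = 149.004 → 149

(67, 130, 149)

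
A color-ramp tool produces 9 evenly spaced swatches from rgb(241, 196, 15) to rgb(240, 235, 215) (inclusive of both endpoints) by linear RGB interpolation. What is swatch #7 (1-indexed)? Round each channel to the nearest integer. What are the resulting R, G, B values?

(240, 225, 165)

With 9 swatches and endpoints inclusive, swatch 7 sits at t = (7 − 1)/(9 − 1) = 6/8 ≈ 0.75.
R = 241 + 0.75 × (240 − 241) = 240.25 → 240
G = 196 + 0.75 × (235 − 196) = 225.25 → 225
B = 15 + 0.75 × (215 − 15) = 165 → 165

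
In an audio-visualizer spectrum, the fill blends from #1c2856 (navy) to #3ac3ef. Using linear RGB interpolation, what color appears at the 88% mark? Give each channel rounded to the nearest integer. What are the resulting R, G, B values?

(54, 176, 221)

#1c2856 → (28, 40, 86); #3ac3ef → (58, 195, 239).
88% corresponds to t = 0.88.
R = 28 + 0.88 × (58 − 28) = 28 + 0.88 × 30 = 54.4 → 54
G = 40 + 0.88 × (195 − 40) = 40 + 0.88 × 155 = 176.4 → 176
B = 86 + 0.88 × (239 − 86) = 86 + 0.88 × 153 = 220.64 → 221
So the blended color is (54, 176, 221), about #36b0dd.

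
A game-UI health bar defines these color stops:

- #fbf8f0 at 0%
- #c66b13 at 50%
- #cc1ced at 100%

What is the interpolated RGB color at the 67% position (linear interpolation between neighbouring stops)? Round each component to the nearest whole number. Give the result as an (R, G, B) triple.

67% lies between the 50% and 100% stops, so the local fraction is t = (67 − 50)/(100 − 50) = 17/50 ≈ 0.34.
#c66b13 → (198, 107, 19); #cc1ced → (204, 28, 237).
R = 198 + 0.34 × (204 − 198) = 200.04 → 200
G = 107 + 0.34 × (28 − 107) = 80.14 → 80
B = 19 + 0.34 × (237 − 19) = 93.12 → 93

(200, 80, 93)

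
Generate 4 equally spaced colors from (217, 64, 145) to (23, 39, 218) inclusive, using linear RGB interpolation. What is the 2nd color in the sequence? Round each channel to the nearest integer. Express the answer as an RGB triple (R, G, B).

(152, 56, 169)

With 4 swatches and endpoints inclusive, swatch 2 sits at t = (2 − 1)/(4 − 1) = 1/3 ≈ 0.3333.
R = 217 + 0.3333 × (23 − 217) = 152.34 → 152
G = 64 + 0.3333 × (39 − 64) = 55.668 → 56
B = 145 + 0.3333 × (218 − 145) = 169.331 → 169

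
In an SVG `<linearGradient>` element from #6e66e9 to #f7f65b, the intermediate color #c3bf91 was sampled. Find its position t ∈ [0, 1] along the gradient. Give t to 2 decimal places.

0.62

Invert the lerp on the G channel (largest span, 144): t = (191 − 102) / (246 − 102) = 89/144 = 0.61806.
Check on R: (195 − 110)/(247 − 110) = 0.6204 ✓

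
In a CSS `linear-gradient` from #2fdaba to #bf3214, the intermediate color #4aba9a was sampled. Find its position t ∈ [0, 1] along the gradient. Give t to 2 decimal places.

0.19

Invert the lerp on the G channel (largest span, 168): t = (186 − 218) / (50 − 218) = -32/-168 = 0.19048.
Check on R: (74 − 47)/(191 − 47) = 0.1875 ✓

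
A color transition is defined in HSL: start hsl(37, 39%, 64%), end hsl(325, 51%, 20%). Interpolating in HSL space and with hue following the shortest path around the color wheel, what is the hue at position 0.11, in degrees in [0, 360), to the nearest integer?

Hue: 325 − 37 = 288°, but |288| > 180 so the shorter arc goes the other way: Δh = 288 − 360 = -72°.
H = 37 + 0.11 × (-72) = 29.08 → 29°

29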